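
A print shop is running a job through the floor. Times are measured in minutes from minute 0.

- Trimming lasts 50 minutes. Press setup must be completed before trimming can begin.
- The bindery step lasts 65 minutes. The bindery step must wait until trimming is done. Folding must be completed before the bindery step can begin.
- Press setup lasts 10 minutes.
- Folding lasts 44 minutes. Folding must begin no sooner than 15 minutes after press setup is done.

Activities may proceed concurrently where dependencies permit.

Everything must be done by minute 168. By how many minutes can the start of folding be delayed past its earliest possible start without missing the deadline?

34

Press setup has no prerequisites, so it starts at minute 0 and finishes at minute 10.
Folding waits on press setup (finishes minute 10, plus 15-minute gap → minute 25), so it starts at minute 25 and finishes at 25 + 44 = minute 69.

Working backward from the deadline:
The bindery step has no dependents, so it just needs to finish by minute 168. Starting by 168 − 65 = minute 103 achieves that.
Folding must finish before the bindery step (must start by minute 103). With a 44-minute duration, folding must start by 103 − 44 = minute 59.
So folding can start as early as minute 25 and as late as minute 59, giving 59 − 25 = 34 minutes of slack.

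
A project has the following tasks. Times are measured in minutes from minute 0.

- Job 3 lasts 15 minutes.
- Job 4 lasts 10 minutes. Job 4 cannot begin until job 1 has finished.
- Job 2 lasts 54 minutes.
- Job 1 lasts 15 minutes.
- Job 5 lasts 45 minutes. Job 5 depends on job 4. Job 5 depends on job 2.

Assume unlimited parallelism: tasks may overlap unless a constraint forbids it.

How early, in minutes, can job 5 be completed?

99

Job 2 can start immediately at minute 0; it finishes at minute 54.
Job 1 has no prerequisites, so it starts at minute 0 and finishes at minute 15.
Job 4 waits on job 1 (finishes minute 15), so it starts at minute 15 and finishes at 15 + 10 = minute 25.
Job 5 cannot start until job 4 (finishes minute 25); job 2 (finishes minute 54). The controlling bound is minute 54, so job 5 finishes at 54 + 45 = minute 99.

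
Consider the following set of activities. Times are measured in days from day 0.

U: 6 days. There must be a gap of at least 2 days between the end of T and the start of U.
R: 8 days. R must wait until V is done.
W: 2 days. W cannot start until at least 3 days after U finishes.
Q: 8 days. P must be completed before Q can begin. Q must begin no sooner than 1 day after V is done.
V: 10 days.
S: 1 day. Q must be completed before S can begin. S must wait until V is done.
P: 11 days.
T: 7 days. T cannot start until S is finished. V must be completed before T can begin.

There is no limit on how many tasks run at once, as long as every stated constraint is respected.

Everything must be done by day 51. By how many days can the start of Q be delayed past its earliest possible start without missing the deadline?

11

V can start immediately at day 0; it finishes at day 10.
P has no prerequisites, so it starts at day 0 and finishes at day 11.
Q has to wait for P (finishes day 11); V (finishes day 10, plus 1-day gap → day 11). The latest of these is day 11, so Q runs day 11 to 11 + 8 = day 19.

Working backward from the deadline:
W must finish by day 51; it takes 2 days, so it must start by 51 − 2 = day 49.
U feeds into W (must start by day 49, minus 3-day gap → day 46); so U must finish by day 46 and therefore start by day 40.
T has to be done before U (must start by day 40, minus 2-day gap → day 38). That means finishing by day 38, i.e. starting by 38 − 7 = day 31.
S feeds into T (must start by day 31); so S must finish by day 31 and therefore start by day 30.
Q has to be done before S (must start by day 30). That means finishing by day 30, i.e. starting by 30 − 8 = day 22.
So Q can start as early as day 11 and as late as day 22, giving 22 − 11 = 11 days of slack.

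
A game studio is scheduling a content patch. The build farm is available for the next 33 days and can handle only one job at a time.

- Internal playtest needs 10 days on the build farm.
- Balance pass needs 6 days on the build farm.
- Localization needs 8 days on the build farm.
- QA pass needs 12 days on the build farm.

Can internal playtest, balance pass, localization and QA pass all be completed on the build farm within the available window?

No

Running back to back, the jobs need 10 + 6 + 8 + 12 = 36 days on the build farm.
Since 36 > 33, they cannot all fit.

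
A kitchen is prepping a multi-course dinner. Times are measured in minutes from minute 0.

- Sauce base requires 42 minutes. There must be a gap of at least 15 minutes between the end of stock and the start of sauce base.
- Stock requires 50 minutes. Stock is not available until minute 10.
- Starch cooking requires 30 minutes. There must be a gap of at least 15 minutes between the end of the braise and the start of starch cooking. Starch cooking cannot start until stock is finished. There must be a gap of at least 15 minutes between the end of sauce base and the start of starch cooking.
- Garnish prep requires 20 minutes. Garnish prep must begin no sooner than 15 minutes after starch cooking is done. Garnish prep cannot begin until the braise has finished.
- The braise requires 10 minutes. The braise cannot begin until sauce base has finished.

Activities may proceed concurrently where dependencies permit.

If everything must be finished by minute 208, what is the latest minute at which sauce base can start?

76

Nothing follows garnish prep; the deadline of minute 208 is its only limit. It must start by 208 − 20 = minute 188.
Starch cooking must finish before garnish prep (must start by minute 188, minus 15-minute gap → minute 173). With a 30-minute duration, starch cooking must start by 173 − 30 = minute 143.
The braise has several dependents: starch cooking (must start by minute 143, minus 15-minute gap → minute 128); garnish prep (must start by minute 188). The earliest of those limits is minute 128, so the braise must start by 128 − 10 = minute 118.
Sauce base must finish in time for the braise (must start by minute 118); starch cooking (must start by minute 143, minus 15-minute gap → minute 128). The tightest is minute 118, so sauce base must start by 118 − 42 = minute 76.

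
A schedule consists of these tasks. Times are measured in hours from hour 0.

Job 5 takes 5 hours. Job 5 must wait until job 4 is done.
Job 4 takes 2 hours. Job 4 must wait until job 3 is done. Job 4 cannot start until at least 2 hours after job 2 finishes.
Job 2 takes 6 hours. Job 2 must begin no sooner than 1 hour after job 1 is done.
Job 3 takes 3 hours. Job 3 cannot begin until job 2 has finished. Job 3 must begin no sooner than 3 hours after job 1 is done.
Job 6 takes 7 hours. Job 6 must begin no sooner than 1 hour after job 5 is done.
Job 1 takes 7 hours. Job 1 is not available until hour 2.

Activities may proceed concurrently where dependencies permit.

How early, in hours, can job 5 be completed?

26

Job 1 cannot begin until its own release at hour 2. It runs from hour 2 to 2 + 7 = hour 9.
After job 1 (finishes hour 9, plus 1-hour gap → hour 10), job 2 can start at hour 10 and finishes at hour 16.
For job 3: job 2 (finishes hour 16); job 1 (finishes hour 9, plus 3-hour gap → hour 12). Taking the maximum gives a start of hour 16, and it finishes at 16 + 3 = hour 19.
Job 4 cannot start until job 3 (finishes hour 19); job 2 (finishes hour 16, plus 2-hour gap → hour 18). The controlling bound is hour 19, so job 4 finishes at 19 + 2 = hour 21.
Job 5 waits on job 4 (finishes hour 21), so it starts at hour 21 and finishes at 21 + 5 = hour 26.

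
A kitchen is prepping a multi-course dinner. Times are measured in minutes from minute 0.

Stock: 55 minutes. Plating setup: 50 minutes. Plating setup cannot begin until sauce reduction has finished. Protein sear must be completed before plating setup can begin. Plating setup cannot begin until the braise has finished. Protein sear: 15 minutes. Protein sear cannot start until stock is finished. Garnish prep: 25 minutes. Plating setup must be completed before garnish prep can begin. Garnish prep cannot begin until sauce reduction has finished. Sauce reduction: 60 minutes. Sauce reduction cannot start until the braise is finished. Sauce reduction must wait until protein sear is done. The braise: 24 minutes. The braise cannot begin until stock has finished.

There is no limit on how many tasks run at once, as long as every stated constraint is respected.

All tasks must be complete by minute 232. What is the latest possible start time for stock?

Garnish prep has no dependents, so it just needs to finish by minute 232. Starting by 232 − 25 = minute 207 achieves that.
Since garnish prep (must start by minute 207) depends on it, plating setup must finish by minute 207. Backing off its 50-minute duration gives a latest start of minute 157.
For sauce reduction: plating setup (must start by minute 157); garnish prep (must start by minute 207). The most restrictive is minute 157; with a 60-minute duration, sauce reduction must start by minute 97.
The braise feeds sauce reduction (must start by minute 97); plating setup (must start by minute 157). Taking the minimum, the braise must finish by minute 97 and start by 97 − 24 = minute 73.
For protein sear: sauce reduction (must start by minute 97); plating setup (must start by minute 157). The most restrictive is minute 97; with a 15-minute duration, protein sear must start by minute 82.
Stock feeds the braise (must start by minute 73); protein sear (must start by minute 82). Taking the minimum, stock must finish by minute 73 and start by 73 − 55 = minute 18.

18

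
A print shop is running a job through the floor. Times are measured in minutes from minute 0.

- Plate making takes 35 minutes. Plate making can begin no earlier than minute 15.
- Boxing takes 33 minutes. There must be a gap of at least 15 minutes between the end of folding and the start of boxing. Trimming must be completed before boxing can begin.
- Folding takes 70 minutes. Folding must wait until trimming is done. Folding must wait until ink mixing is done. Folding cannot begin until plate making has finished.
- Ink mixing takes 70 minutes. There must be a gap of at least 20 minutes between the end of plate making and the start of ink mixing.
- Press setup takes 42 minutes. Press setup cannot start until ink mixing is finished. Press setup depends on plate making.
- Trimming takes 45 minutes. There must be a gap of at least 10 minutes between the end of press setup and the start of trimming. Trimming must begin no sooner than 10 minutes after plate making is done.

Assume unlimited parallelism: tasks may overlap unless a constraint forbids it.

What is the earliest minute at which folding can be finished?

Plate making waits on its own release at minute 15, so it starts at minute 15 and finishes at 15 + 35 = minute 50.
After plate making (finishes minute 50, plus 20-minute gap → minute 70), ink mixing can start at minute 70 and finishes at minute 140.
Press setup needs all of ink mixing (finishes minute 140); plate making (finishes minute 50). That puts its earliest start at minute 140; it finishes at 140 + 42 = minute 182.
Trimming cannot start until press setup (finishes minute 182, plus 10-minute gap → minute 192); plate making (finishes minute 50, plus 10-minute gap → minute 60). The controlling bound is minute 192, so trimming finishes at 192 + 45 = minute 237.
For folding: trimming (finishes minute 237); ink mixing (finishes minute 140); plate making (finishes minute 50). Taking the maximum gives a start of minute 237, and it finishes at 237 + 70 = minute 307.

307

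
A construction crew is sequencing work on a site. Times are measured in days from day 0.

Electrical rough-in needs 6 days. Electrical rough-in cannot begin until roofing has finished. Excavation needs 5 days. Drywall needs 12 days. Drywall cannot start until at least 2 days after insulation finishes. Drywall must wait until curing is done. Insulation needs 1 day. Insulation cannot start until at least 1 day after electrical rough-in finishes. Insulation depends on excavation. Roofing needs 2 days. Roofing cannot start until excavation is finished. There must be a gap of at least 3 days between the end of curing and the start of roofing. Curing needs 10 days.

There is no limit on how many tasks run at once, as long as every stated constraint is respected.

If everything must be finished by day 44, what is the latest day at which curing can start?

Nothing follows drywall; the deadline of day 44 is its only limit. It must start by 44 − 12 = day 32.
Since drywall (must start by day 32, minus 2-day gap → day 30) depends on it, insulation must finish by day 30. Backing off its 1-day duration gives a latest start of day 29.
Since insulation (must start by day 29, minus 1-day gap → day 28) depends on it, electrical rough-in must finish by day 28. Backing off its 6-day duration gives a latest start of day 22.
Since electrical rough-in (must start by day 22) depends on it, roofing must finish by day 22. Backing off its 2-day duration gives a latest start of day 20.
Curing must finish in time for roofing (must start by day 20, minus 3-day gap → day 17); drywall (must start by day 32). The tightest is day 17, so curing must start by 17 − 10 = day 7.

7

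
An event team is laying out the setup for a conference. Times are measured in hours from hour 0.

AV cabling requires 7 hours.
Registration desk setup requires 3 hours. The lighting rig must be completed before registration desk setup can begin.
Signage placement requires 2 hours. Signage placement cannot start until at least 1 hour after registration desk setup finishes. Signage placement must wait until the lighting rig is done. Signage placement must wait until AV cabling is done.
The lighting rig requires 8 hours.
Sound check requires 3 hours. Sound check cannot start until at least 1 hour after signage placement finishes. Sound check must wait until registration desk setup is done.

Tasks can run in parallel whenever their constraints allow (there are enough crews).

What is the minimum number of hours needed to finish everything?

AV cabling has no prerequisites, so it starts at hour 0 and finishes at hour 7.
The lighting rig has no prerequisites, so it starts at hour 0 and finishes at hour 8.
After the lighting rig (finishes hour 8), registration desk setup can start at hour 8 and finishes at hour 11.
Signage placement has to wait for registration desk setup (finishes hour 11, plus 1-hour gap → hour 12); the lighting rig (finishes hour 8); AV cabling (finishes hour 7). The latest of these is hour 12, so signage placement runs hour 12 to 12 + 2 = hour 14.
Sound check cannot start until signage placement (finishes hour 14, plus 1-hour gap → hour 15); registration desk setup (finishes hour 11). The controlling bound is hour 15, so sound check finishes at 15 + 3 = hour 18.
All tasks are finished once the last one completes. Finish times: The lighting rig at 8, AV cabling at 7, Registration desk setup at 11, Signage placement at 14, Sound check at 18. The latest is hour 18.

18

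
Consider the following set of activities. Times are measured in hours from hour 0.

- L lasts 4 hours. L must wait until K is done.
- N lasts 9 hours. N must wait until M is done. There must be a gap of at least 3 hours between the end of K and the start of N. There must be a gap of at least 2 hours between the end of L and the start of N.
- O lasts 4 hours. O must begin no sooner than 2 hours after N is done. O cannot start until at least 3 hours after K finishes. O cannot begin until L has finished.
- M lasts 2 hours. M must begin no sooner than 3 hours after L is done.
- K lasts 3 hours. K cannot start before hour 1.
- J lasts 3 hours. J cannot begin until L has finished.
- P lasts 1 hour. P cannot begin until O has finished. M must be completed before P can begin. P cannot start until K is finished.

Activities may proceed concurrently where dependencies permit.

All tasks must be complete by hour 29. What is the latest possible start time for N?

13

Nothing follows P; the deadline of hour 29 is its only limit. It must start by 29 − 1 = hour 28.
Since P (must start by hour 28) depends on it, O must finish by hour 28. Backing off its 4-hour duration gives a latest start of hour 24.
Since O (must start by hour 24, minus 2-hour gap → hour 22) depends on it, N must finish by hour 22. Backing off its 9-hour duration gives a latest start of hour 13.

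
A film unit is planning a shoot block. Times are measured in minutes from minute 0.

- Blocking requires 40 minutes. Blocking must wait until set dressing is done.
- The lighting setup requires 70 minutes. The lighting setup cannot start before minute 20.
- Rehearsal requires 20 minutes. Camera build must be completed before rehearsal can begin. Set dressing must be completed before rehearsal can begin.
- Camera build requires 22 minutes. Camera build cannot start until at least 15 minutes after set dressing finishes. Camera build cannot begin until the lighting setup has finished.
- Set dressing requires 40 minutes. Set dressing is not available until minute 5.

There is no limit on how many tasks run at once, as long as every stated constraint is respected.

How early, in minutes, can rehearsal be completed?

The lighting setup waits on its own release at minute 20, so it starts at minute 20 and finishes at 20 + 70 = minute 90.
Set dressing waits on its own release at minute 5, so it starts at minute 5 and finishes at 5 + 40 = minute 45.
For camera build: set dressing (finishes minute 45, plus 15-minute gap → minute 60); the lighting setup (finishes minute 90). Taking the maximum gives a start of minute 90, and it finishes at 90 + 22 = minute 112.
For rehearsal: camera build (finishes minute 112); set dressing (finishes minute 45). Taking the maximum gives a start of minute 112, and it finishes at 112 + 20 = minute 132.

132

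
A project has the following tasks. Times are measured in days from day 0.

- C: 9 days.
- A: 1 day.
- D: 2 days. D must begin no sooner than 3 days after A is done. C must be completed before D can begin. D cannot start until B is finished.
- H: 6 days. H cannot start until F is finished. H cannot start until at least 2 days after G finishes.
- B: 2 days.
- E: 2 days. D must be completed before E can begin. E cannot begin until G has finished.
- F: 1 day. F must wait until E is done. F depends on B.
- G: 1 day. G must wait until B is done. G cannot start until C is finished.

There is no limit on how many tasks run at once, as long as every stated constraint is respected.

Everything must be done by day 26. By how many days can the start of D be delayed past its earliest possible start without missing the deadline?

6

Nothing blocks C, so it runs from day 0 to day 9.
Nothing blocks B, so it runs from day 0 to day 2.
Nothing blocks A, so it runs from day 0 to day 1.
D has to wait for A (finishes day 1, plus 3-day gap → day 4); C (finishes day 9); B (finishes day 2). The latest of these is day 9, so D runs day 9 to 9 + 2 = day 11.

Working backward from the deadline:
Nothing follows H; the deadline of day 26 is its only limit. It must start by 26 − 6 = day 20.
F must finish before H (must start by day 20). With a 1-day duration, F must start by 20 − 1 = day 19.
E must finish before F (must start by day 19). With a 2-day duration, E must start by 19 − 2 = day 17.
D feeds into E (must start by day 17); so D must finish by day 17 and therefore start by day 15.
So D can start as early as day 9 and as late as day 15, giving 15 − 9 = 6 days of slack.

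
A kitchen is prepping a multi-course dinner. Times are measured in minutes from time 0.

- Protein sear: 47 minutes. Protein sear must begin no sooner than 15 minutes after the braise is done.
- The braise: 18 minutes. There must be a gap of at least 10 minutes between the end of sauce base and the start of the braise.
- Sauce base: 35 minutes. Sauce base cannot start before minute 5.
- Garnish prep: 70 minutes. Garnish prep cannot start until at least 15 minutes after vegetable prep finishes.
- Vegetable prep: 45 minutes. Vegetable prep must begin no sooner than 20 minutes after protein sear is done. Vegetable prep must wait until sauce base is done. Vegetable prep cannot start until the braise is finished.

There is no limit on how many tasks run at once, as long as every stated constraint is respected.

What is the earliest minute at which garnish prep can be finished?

280

Sauce base cannot begin until its own release at minute 5. It runs from minute 5 to 5 + 35 = minute 40.
The braise cannot begin until sauce base (finishes minute 40, plus 10-minute gap → minute 50). It runs from minute 50 to 50 + 18 = minute 68.
Protein sear cannot begin until the braise (finishes minute 68, plus 15-minute gap → minute 83). It runs from minute 83 to 83 + 47 = minute 130.
Vegetable prep needs all of protein sear (finishes minute 130, plus 20-minute gap → minute 150); sauce base (finishes minute 40); the braise (finishes minute 68). That puts its earliest start at minute 150; it finishes at 150 + 45 = minute 195.
Garnish prep waits on vegetable prep (finishes minute 195, plus 15-minute gap → minute 210), so it starts at minute 210 and finishes at 210 + 70 = minute 280.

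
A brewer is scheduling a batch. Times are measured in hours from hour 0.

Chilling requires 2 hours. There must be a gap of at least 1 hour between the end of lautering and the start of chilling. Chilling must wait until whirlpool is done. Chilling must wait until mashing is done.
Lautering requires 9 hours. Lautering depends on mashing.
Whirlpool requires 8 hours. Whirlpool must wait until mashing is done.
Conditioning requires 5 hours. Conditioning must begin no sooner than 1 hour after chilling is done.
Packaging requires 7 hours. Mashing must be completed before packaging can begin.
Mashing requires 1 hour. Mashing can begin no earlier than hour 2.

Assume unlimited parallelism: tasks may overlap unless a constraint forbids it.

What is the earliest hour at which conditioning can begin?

After its own release at hour 2, mashing can start at hour 2 and finishes at hour 3.
After mashing (finishes hour 3), whirlpool can start at hour 3 and finishes at hour 11.
Lautering waits on mashing (finishes hour 3), so it starts at hour 3 and finishes at 3 + 9 = hour 12.
Chilling has to wait for lautering (finishes hour 12, plus 1-hour gap → hour 13); whirlpool (finishes hour 11); mashing (finishes hour 3). The latest of these is hour 13, so chilling runs hour 13 to 13 + 2 = hour 15.
Conditioning waits on chilling (finishes hour 15, plus 1-hour gap → hour 16), so the earliest it can start is hour 16.

16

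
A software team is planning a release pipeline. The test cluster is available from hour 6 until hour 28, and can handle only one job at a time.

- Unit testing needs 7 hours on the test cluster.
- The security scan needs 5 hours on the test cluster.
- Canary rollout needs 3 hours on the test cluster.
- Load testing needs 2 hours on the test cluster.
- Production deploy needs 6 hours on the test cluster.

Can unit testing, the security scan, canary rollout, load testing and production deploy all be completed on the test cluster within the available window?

No

The test cluster window is 28 − 6 = 22 hours.
Running back to back, the jobs need 7 + 5 + 3 + 2 + 6 = 23 hours on the test cluster.
Since 23 > 22, they cannot all fit.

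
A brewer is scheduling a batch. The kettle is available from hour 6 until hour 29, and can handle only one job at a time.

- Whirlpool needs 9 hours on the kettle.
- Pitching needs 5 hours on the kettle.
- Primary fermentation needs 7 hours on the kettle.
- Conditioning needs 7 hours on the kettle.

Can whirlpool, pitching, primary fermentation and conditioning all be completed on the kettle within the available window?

The kettle window is 29 − 6 = 23 hours.
Running back to back, the jobs need 9 + 5 + 7 + 7 = 28 hours on the kettle.
Since 28 > 23, they cannot all fit.

No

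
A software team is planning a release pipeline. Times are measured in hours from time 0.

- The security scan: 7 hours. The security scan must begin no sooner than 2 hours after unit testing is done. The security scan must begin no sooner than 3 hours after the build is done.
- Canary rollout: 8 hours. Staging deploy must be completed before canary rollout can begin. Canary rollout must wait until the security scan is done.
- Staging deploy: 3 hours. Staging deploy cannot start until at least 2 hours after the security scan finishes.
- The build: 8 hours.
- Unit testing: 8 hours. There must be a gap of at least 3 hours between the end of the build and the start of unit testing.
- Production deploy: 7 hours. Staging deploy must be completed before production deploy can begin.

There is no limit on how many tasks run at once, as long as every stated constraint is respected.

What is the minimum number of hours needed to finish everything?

41

The build has no prerequisites, so it starts at hour 0 and finishes at hour 8.
After the build (finishes hour 8, plus 3-hour gap → hour 11), unit testing can start at hour 11 and finishes at hour 19.
The security scan cannot start until unit testing (finishes hour 19, plus 2-hour gap → hour 21); the build (finishes hour 8, plus 3-hour gap → hour 11). The controlling bound is hour 21, so the security scan finishes at 21 + 7 = hour 28.
After the security scan (finishes hour 28, plus 2-hour gap → hour 30), staging deploy can start at hour 30 and finishes at hour 33.
Production deploy waits on staging deploy (finishes hour 33), so it starts at hour 33 and finishes at 33 + 7 = hour 40.
Canary rollout has to wait for staging deploy (finishes hour 33); the security scan (finishes hour 28). The latest of these is hour 33, so canary rollout runs hour 33 to 33 + 8 = hour 41.
All tasks are finished once the last one completes. Finish times: The build at 8, Unit testing at 19, The security scan at 28, Staging deploy at 33, Canary rollout at 41, Production deploy at 40. The latest is hour 41.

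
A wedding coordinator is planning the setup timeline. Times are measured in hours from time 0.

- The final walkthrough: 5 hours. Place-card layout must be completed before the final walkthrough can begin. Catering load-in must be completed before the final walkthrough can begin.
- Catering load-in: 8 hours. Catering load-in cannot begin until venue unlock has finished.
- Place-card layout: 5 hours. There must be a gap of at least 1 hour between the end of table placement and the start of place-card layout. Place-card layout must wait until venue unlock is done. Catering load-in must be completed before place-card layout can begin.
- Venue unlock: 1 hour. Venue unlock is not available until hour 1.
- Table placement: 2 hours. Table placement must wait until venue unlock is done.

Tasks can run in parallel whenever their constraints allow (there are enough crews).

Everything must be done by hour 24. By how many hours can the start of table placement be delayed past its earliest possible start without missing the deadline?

9

After its own release at hour 1, venue unlock can start at hour 1 and finishes at hour 2.
After venue unlock (finishes hour 2), table placement can start at hour 2 and finishes at hour 4.

Working backward from the deadline:
To finish by hour 24, the final walkthrough (duration 5) must start no later than hour 19.
Place-card layout must finish before the final walkthrough (must start by hour 19). With a 5-hour duration, place-card layout must start by 19 − 5 = hour 14.
Table placement has to be done before place-card layout (must start by hour 14, minus 1-hour gap → hour 13). That means finishing by hour 13, i.e. starting by 13 − 2 = hour 11.
So table placement can start as early as hour 2 and as late as hour 11, giving 11 − 2 = 9 hours of slack.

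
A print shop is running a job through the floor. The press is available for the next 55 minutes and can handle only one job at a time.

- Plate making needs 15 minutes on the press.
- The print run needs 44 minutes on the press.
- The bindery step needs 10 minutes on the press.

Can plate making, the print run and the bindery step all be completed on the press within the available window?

Running back to back, the jobs need 15 + 44 + 10 = 69 minutes on the press.
Since 69 > 55, they cannot all fit.

No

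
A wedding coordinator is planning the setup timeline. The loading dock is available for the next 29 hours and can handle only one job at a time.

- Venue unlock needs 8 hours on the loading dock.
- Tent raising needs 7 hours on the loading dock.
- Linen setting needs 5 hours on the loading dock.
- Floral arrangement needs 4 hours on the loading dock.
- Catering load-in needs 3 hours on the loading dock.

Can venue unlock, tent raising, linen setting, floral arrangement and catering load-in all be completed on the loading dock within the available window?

Running back to back, the jobs need 8 + 7 + 5 + 4 + 3 = 27 hours on the loading dock.
Since 27 ≤ 29, they fit within the window.

Yes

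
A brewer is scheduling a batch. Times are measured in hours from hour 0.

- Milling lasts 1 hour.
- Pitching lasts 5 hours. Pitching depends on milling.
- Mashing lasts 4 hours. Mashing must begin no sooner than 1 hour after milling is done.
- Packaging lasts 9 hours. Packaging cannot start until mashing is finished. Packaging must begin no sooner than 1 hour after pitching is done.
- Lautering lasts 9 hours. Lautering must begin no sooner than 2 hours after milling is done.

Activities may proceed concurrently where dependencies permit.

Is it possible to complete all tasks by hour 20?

Yes

Milling has no prerequisites, so it starts at hour 0 and finishes at hour 1.
Pitching waits on milling (finishes hour 1), so it starts at hour 1 and finishes at 1 + 5 = hour 6.
After milling (finishes hour 1, plus 2-hour gap → hour 3), lautering can start at hour 3 and finishes at hour 12.
Mashing waits on milling (finishes hour 1, plus 1-hour gap → hour 2), so it starts at hour 2 and finishes at 2 + 4 = hour 6.
Packaging has to wait for mashing (finishes hour 6); pitching (finishes hour 6, plus 1-hour gap → hour 7). The latest of these is hour 7, so packaging runs hour 7 to 7 + 9 = hour 16.
Every task is finished by hour 16, which is no later than the deadline of 20, so the schedule is feasible.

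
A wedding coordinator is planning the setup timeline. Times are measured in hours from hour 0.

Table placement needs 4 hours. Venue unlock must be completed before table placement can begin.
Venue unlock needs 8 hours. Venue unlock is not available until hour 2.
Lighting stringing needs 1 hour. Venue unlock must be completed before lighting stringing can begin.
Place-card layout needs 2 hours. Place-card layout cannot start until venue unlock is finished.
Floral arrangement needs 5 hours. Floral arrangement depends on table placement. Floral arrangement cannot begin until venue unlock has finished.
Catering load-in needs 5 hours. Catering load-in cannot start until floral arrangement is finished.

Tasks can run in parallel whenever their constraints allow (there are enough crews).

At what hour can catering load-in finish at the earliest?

Venue unlock cannot begin until its own release at hour 2. It runs from hour 2 to 2 + 8 = hour 10.
Table placement cannot begin until venue unlock (finishes hour 10). It runs from hour 10 to 10 + 4 = hour 14.
Floral arrangement needs all of table placement (finishes hour 14); venue unlock (finishes hour 10). That puts its earliest start at hour 14; it finishes at 14 + 5 = hour 19.
Catering load-in waits on floral arrangement (finishes hour 19), so it starts at hour 19 and finishes at 19 + 5 = hour 24.

24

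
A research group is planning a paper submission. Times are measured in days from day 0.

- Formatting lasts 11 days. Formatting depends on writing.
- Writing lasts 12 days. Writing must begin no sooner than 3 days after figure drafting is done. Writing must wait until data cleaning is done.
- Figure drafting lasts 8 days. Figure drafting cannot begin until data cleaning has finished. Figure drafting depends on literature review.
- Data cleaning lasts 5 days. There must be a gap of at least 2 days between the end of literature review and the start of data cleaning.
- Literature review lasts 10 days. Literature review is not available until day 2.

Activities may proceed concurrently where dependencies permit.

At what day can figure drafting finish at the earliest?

Literature review cannot begin until its own release at day 2. It runs from day 2 to 2 + 10 = day 12.
Data cleaning waits on literature review (finishes day 12, plus 2-day gap → day 14), so it starts at day 14 and finishes at 14 + 5 = day 19.
For figure drafting: data cleaning (finishes day 19); literature review (finishes day 12). Taking the maximum gives a start of day 19, and it finishes at 19 + 8 = day 27.

27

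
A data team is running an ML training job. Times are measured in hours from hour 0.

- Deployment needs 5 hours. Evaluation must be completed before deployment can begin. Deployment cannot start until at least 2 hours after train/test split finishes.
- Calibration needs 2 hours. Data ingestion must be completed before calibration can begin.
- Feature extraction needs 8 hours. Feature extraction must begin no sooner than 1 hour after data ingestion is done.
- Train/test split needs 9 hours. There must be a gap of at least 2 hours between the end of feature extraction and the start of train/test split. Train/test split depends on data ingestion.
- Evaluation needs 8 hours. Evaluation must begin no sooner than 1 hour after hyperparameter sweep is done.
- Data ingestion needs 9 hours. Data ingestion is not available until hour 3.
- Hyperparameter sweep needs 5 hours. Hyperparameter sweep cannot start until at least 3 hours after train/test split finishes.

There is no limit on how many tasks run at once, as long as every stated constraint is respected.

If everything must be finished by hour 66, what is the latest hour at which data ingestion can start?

15

Nothing follows deployment; the deadline of hour 66 is its only limit. It must start by 66 − 5 = hour 61.
Evaluation has to be done before deployment (must start by hour 61). That means finishing by hour 61, i.e. starting by 61 − 8 = hour 53.
Since evaluation (must start by hour 53, minus 1-hour gap → hour 52) depends on it, hyperparameter sweep must finish by hour 52. Backing off its 5-hour duration gives a latest start of hour 47.
Train/test split feeds hyperparameter sweep (must start by hour 47, minus 3-hour gap → hour 44); deployment (must start by hour 61, minus 2-hour gap → hour 59). Taking the minimum, train/test split must finish by hour 44 and start by 44 − 9 = hour 35.
Since train/test split (must start by hour 35, minus 2-hour gap → hour 33) depends on it, feature extraction must finish by hour 33. Backing off its 8-hour duration gives a latest start of hour 25.
Calibration has no dependents, so it just needs to finish by hour 66. Starting by 66 − 2 = hour 64 achieves that.
For data ingestion: feature extraction (must start by hour 25, minus 1-hour gap → hour 24); train/test split (must start by hour 35); calibration (must start by hour 64). The most restrictive is hour 24; with a 9-hour duration, data ingestion must start by hour 15.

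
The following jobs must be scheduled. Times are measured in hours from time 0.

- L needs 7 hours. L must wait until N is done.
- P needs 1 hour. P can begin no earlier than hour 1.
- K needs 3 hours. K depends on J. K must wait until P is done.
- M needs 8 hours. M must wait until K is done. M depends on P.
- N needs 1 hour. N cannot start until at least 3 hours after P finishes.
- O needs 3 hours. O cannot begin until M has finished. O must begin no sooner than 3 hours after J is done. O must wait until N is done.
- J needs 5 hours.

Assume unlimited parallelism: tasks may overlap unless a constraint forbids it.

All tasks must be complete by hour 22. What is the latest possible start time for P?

O must finish by hour 22; it takes 3 hours, so it must start by 22 − 3 = hour 19.
M has to be done before O (must start by hour 19). That means finishing by hour 19, i.e. starting by 19 − 8 = hour 11.
K has to be done before M (must start by hour 11). That means finishing by hour 11, i.e. starting by 11 − 3 = hour 8.
L must finish by hour 22; it takes 7 hours, so it must start by 22 − 7 = hour 15.
N feeds L (must start by hour 15); O (must start by hour 19). Taking the minimum, N must finish by hour 15 and start by 15 − 1 = hour 14.
P must finish in time for K (must start by hour 8); M (must start by hour 11); N (must start by hour 14, minus 3-hour gap → hour 11). The tightest is hour 8, so P must start by 8 − 1 = hour 7.

7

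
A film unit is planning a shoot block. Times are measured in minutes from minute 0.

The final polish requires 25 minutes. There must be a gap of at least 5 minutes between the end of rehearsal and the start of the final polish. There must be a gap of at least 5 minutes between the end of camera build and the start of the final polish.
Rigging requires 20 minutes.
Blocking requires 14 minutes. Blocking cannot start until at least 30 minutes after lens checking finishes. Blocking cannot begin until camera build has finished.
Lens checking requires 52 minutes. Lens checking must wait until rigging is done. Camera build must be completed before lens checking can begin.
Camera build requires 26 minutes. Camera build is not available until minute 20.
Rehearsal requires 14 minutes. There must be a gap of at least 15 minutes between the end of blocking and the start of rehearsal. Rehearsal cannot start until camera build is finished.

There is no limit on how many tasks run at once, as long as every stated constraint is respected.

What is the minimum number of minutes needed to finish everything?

Camera build waits on its own release at minute 20, so it starts at minute 20 and finishes at 20 + 26 = minute 46.
Rigging has no prerequisites, so it starts at minute 0 and finishes at minute 20.
Lens checking needs all of rigging (finishes minute 20); camera build (finishes minute 46). That puts its earliest start at minute 46; it finishes at 46 + 52 = minute 98.
Blocking cannot start until lens checking (finishes minute 98, plus 30-minute gap → minute 128); camera build (finishes minute 46). The controlling bound is minute 128, so blocking finishes at 128 + 14 = minute 142.
Rehearsal needs all of blocking (finishes minute 142, plus 15-minute gap → minute 157); camera build (finishes minute 46). That puts its earliest start at minute 157; it finishes at 157 + 14 = minute 171.
The final polish cannot start until rehearsal (finishes minute 171, plus 5-minute gap → minute 176); camera build (finishes minute 46, plus 5-minute gap → minute 51). The controlling bound is minute 176, so the final polish finishes at 176 + 25 = minute 201.
All tasks are finished once the last one completes. Finish times: Rigging at 20, Camera build at 46, Lens checking at 98, Blocking at 142, Rehearsal at 171, The final polish at 201. The latest is minute 201.

201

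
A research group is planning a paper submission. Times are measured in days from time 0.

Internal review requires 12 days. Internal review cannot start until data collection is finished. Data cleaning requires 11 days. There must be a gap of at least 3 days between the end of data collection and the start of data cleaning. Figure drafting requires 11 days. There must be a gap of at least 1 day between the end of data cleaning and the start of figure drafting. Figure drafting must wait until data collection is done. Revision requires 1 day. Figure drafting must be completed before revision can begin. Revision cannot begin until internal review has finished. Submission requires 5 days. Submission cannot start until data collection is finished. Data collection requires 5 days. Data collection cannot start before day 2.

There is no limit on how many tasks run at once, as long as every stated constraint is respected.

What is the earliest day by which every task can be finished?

34

After its own release at day 2, data collection can start at day 2 and finishes at day 7.
Submission waits on data collection (finishes day 7), so it starts at day 7 and finishes at 7 + 5 = day 12.
Internal review waits on data collection (finishes day 7), so it starts at day 7 and finishes at 7 + 12 = day 19.
Data cleaning cannot begin until data collection (finishes day 7, plus 3-day gap → day 10). It runs from day 10 to 10 + 11 = day 21.
Figure drafting needs all of data cleaning (finishes day 21, plus 1-day gap → day 22); data collection (finishes day 7). That puts its earliest start at day 22; it finishes at 22 + 11 = day 33.
Revision cannot start until figure drafting (finishes day 33); internal review (finishes day 19). The controlling bound is day 33, so revision finishes at 33 + 1 = day 34.
All tasks are finished once the last one completes. Finish times: Data collection at 7, Data cleaning at 21, Figure drafting at 33, Internal review at 19, Revision at 34, Submission at 12. The latest is day 34.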